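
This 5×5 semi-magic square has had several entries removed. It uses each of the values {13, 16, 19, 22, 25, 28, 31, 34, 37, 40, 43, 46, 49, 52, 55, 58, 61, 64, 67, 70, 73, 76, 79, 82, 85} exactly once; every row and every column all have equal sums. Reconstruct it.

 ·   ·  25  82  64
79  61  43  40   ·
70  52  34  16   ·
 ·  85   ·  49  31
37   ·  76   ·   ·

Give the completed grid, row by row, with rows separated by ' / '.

46 28 25 82 64 / 79 61 43 40 22 / 70 52 34 16 73 / 13 85 67 49 31 / 37 19 76 58 55

The 25 entries sum to 1225, so each line sums to 1225/5 = 245.
Row 2: 79 + 61 + 43 + 40 + ? = 245, so (2,5) = 22.
Using row 3: 70 + 52 + 34 + 16 + ? → (3,5) = 245 − 172 = 73.
The remaining cell in column 3 is (4,3) = 245 − 178 = 67.
Using column 4: 82 + 40 + 16 + 49 + ? → (5,4) = 245 − 187 = 58.
The remaining cell in column 5 is (5,5) = 245 − 190 = 55.
The remaining cell in row 4 is (4,1) = 245 − 232 = 13.
The remaining cell in row 5 is (5,2) = 245 − 226 = 19.
The remaining cell in column 1 is (1,1) = 245 − 199 = 46.
The remaining cell in column 2 is (1,2) = 245 − 217 = 28.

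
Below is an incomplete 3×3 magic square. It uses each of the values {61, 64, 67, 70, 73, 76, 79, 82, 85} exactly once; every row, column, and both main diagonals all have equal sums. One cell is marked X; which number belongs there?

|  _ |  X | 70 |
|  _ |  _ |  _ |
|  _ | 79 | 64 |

The 9 entries sum to 657, so each line sums to 657/3 = 219.
The remaining cell in row 3 is (3,1) = 219 − 143 = 76.
From column 3, 219 − (70 + 64) gives (2,3) = 85.
Anti-diagonal must total 219; the given cells sum to 146, so (2,2) = 73.
From row 2, 219 − (73 + 85) gives (2,1) = 61.
From column 1, 219 − (61 + 76) gives (1,1) = 82.
Column 2: 73 + 79 + ? = 219, so (1,2) = 67.

67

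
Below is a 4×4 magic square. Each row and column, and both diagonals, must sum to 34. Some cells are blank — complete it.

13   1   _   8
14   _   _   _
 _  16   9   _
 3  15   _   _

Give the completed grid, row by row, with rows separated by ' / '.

Using row 1: 13 + 1 + 8 + ? → (1,3) = 34 − 22 = 12.
Column 1: 13 + 14 + 3 + ? = 34, so (3,1) = 4.
Column 2 needs 34; the known cells sum to 32, so (2,2) = 2.
The remaining cell in main diagonal is (4,4) = 34 − 24 = 10.
Anti-diagonal must total 34; the given cells sum to 27, so (2,3) = 7.
Row 2: 14 + 2 + 7 + ? = 34, so (2,4) = 11.
Row 3: 4 + 16 + 9 + ? = 34, so (3,4) = 5.
The remaining cell in row 4 is (4,3) = 34 − 28 = 6.

13 1 12 8 / 14 2 7 11 / 4 16 9 5 / 3 15 6 10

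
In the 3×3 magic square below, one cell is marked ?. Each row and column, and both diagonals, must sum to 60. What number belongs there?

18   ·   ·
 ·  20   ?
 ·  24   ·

Column 2 must total 60; the given cells sum to 44, so (1,2) = 16.
Using main diagonal: 18 + 20 + ? → (3,3) = 60 − 38 = 22.
Row 1 must total 60; the given cells sum to 34, so (1,3) = 26.
The remaining cell in row 3 is (3,1) = 60 − 46 = 14.
Column 1 must total 60; the given cells sum to 32, so (2,1) = 28.
The remaining cell in column 3 is (2,3) = 60 − 48 = 12.

12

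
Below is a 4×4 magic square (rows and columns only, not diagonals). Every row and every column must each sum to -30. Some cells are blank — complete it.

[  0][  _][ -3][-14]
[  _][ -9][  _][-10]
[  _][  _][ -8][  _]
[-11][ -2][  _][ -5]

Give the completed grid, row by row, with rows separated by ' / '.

0 -13 -3 -14 / -4 -9 -7 -10 / -15 -6 -8 -1 / -11 -2 -12 -5

The remaining cell in row 1 is (1,2) = -30 − (-17) = -13.
Using row 4: -11 + (-2) + (-5) + ? → (4,3) = -30 − (-18) = -12.
Column 2: -13 + (-9) + (-2) + ? = -30, so (3,2) = -6.
Column 3 must total -30; the given cells sum to -23, so (2,3) = -7.
Column 4: -14 + (-10) + (-5) + ? = -30, so (3,4) = -1.
Row 2: -9 + (-7) + (-10) + ? = -30, so (2,1) = -4.
From row 3, -30 − (-6 + (-8) + (-1)) gives (3,1) = -15.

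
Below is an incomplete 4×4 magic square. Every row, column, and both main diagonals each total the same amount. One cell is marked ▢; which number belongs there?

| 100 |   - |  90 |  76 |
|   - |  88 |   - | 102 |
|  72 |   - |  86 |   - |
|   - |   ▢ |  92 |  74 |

Main diagonal is complete and sums to 348; that is the magic constant.
The remaining cell in row 1 is (1,2) = 348 − 266 = 82.
Column 3 needs 348; the known cells sum to 268, so (2,3) = 80.
Column 4 needs 348; the known cells sum to 252, so (3,4) = 96.
Row 2: 88 + 80 + 102 + ? = 348, so (2,1) = 78.
From row 3, 348 − (72 + 86 + 96) gives (3,2) = 94.
From column 1, 348 − (100 + 78 + 72) gives (4,1) = 98.
The remaining cell in column 2 is (4,2) = 348 − 264 = 84.

84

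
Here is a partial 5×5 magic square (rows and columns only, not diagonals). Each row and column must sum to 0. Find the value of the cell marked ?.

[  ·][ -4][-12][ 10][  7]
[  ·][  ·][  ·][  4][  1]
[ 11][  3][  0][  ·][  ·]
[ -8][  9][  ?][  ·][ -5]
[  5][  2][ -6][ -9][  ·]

From row 1, 0 − (-4 + (-12) + 10 + 7) gives (1,1) = -1.
Row 5 must total 0; the given cells sum to -8, so (5,5) = 8.
Using column 1: -1 + 11 + (-8) + 5 + ? → (2,1) = 0 − 7 = -7.
Column 2 must total 0; the given cells sum to 10, so (2,2) = -10.
From column 5, 0 − (7 + 1 + (-5) + 8) gives (3,5) = -11.
Row 2 needs 0; the known cells sum to -12, so (2,3) = 12.
Row 3: 11 + 3 + 0 + (-11) + ? = 0, so (3,4) = -3.
From column 3, 0 − (-12 + 12 + 0 + (-6)) gives (4,3) = 6.

6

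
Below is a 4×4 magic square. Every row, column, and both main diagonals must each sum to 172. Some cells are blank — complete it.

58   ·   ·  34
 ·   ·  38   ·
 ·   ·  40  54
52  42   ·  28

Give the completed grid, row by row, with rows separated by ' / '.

58 36 44 34 / 32 46 38 56 / 30 48 40 54 / 52 42 50 28

Using row 4: 52 + 42 + 28 + ? → (4,3) = 172 − 122 = 50.
Column 3 needs 172; the known cells sum to 128, so (1,3) = 44.
Using column 4: 34 + 54 + 28 + ? → (2,4) = 172 − 116 = 56.
From main diagonal, 172 − (58 + 40 + 28) gives (2,2) = 46.
The remaining cell in anti-diagonal is (3,2) = 172 − 124 = 48.
From row 1, 172 − (58 + 44 + 34) gives (1,2) = 36.
Row 2 needs 172; the known cells sum to 140, so (2,1) = 32.
Using row 3: 48 + 40 + 54 + ? → (3,1) = 172 − 142 = 30.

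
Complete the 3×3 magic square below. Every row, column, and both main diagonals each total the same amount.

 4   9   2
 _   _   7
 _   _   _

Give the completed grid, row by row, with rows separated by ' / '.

4 9 2 / 3 5 7 / 8 1 6

Row 1 is already complete: 4 + 9 + 2 = 15, so that is the magic constant.
Using column 3: 2 + 7 + ? → (3,3) = 15 − 9 = 6.
From main diagonal, 15 − (4 + 6) gives (2,2) = 5.
Anti-diagonal needs 15; the known cells sum to 7, so (3,1) = 8.
Row 2 needs 15; the known cells sum to 12, so (2,1) = 3.
Using row 3: 8 + 6 + ? → (3,2) = 15 − 14 = 1.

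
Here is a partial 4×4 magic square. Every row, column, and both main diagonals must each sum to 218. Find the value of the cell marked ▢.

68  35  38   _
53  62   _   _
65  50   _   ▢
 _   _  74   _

56

Row 1 needs 218; the known cells sum to 141, so (1,4) = 77.
Using column 1: 68 + 53 + 65 + ? → (4,1) = 218 − 186 = 32.
Using column 2: 35 + 62 + 50 + ? → (4,2) = 218 − 147 = 71.
Anti-diagonal must total 218; the given cells sum to 159, so (2,3) = 59.
From row 2, 218 − (53 + 62 + 59) gives (2,4) = 44.
The remaining cell in row 4 is (4,4) = 218 − 177 = 41.
The remaining cell in column 3 is (3,3) = 218 − 171 = 47.
Using column 4: 77 + 44 + 41 + ? → (3,4) = 218 − 162 = 56.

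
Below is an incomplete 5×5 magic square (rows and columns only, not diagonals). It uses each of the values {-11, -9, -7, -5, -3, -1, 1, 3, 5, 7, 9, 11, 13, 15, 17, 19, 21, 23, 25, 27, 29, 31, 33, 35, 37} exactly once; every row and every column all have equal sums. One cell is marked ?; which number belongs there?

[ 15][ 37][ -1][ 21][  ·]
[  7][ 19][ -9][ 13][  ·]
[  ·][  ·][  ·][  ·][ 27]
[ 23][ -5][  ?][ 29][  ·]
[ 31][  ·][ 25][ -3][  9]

17

The 25 entries sum to 325, so each line sums to 325/5 = 65.
The remaining cell in row 1 is (1,5) = 65 − 72 = -7.
Using row 2: 7 + 19 + (-9) + 13 + ? → (2,5) = 65 − 30 = 35.
Using row 5: 31 + 25 + (-3) + 9 + ? → (5,2) = 65 − 62 = 3.
Using column 1: 15 + 7 + 23 + 31 + ? → (3,1) = 65 − 76 = -11.
The remaining cell in column 2 is (3,2) = 65 − 54 = 11.
The remaining cell in column 4 is (3,4) = 65 − 60 = 5.
Column 5 must total 65; the given cells sum to 64, so (4,5) = 1.
Row 3 must total 65; the given cells sum to 32, so (3,3) = 33.
From row 4, 65 − (23 + (-5) + 29 + 1) gives (4,3) = 17.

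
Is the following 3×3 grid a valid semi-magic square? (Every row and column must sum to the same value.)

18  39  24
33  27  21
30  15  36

Row 1: 18 + 39 + 24 = 81.
Row 2: 33 + 27 + 21 = 81.
Row 3: 30 + 15 + 36 = 81.
Column 1: 18 + 33 + 30 = 81.
Column 2: 39 + 27 + 15 = 81.
Column 3: 24 + 21 + 36 = 81.
All lines sum to 81.

Yes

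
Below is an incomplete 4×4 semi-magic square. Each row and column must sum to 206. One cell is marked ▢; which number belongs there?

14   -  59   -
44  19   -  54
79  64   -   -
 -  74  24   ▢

39

Row 2: 44 + 19 + 54 + ? = 206, so (2,3) = 89.
From column 1, 206 − (14 + 44 + 79) gives (4,1) = 69.
Column 2 needs 206; the known cells sum to 157, so (1,2) = 49.
Column 3 must total 206; the given cells sum to 172, so (3,3) = 34.
From row 1, 206 − (14 + 49 + 59) gives (1,4) = 84.
Row 3 must total 206; the given cells sum to 177, so (3,4) = 29.
Row 4: 69 + 74 + 24 + ? = 206, so (4,4) = 39.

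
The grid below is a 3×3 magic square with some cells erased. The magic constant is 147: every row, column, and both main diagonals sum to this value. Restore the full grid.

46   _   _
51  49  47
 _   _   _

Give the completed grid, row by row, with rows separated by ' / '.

The remaining cell in column 1 is (3,1) = 147 − 97 = 50.
Using main diagonal: 46 + 49 + ? → (3,3) = 147 − 95 = 52.
Anti-diagonal: 49 + 50 + ? = 147, so (1,3) = 48.
Row 1 must total 147; the given cells sum to 94, so (1,2) = 53.
Row 3: 50 + 52 + ? = 147, so (3,2) = 45.

46 53 48 / 51 49 47 / 50 45 52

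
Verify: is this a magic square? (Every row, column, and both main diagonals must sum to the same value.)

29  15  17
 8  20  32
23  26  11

Row 1: 29 + 15 + 17 = 61.
Row 2: 8 + 20 + 32 = 60.
Row 3: 23 + 26 + 11 = 60.
Column 1: 29 + 8 + 23 = 60.
Column 2: 15 + 20 + 26 = 61.
Column 3: 17 + 32 + 11 = 60.
Main diagonal: 29 + 20 + 11 = 60.
Anti-diagonal: 17 + 20 + 23 = 60.

No — column 3 sums to 60 but column 2 sums to 61.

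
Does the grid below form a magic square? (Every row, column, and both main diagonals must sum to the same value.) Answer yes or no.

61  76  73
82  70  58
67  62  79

No — row 3 sums to 208 but row 2 sums to 210.

Row 1: 61 + 76 + 73 = 210.
Row 2: 82 + 70 + 58 = 210.
Row 3: 67 + 62 + 79 = 208.
Column 1: 61 + 82 + 67 = 210.
Column 2: 76 + 70 + 62 = 208.
Column 3: 73 + 58 + 79 = 210.
Main diagonal: 61 + 70 + 79 = 210.
Anti-diagonal: 73 + 70 + 67 = 210.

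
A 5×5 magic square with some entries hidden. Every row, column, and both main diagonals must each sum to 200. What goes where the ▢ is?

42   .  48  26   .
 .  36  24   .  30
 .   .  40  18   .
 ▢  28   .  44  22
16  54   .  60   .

50

Column 4 must total 200; the given cells sum to 148, so (2,4) = 52.
From main diagonal, 200 − (42 + 36 + 40 + 44) gives (5,5) = 38.
Anti-diagonal must total 200; the given cells sum to 136, so (1,5) = 64.
Using row 1: 42 + 48 + 26 + 64 + ? → (1,2) = 200 − 180 = 20.
Using row 2: 36 + 24 + 52 + 30 + ? → (2,1) = 200 − 142 = 58.
From row 5, 200 − (16 + 54 + 60 + 38) gives (5,3) = 32.
From column 2, 200 − (20 + 36 + 28 + 54) gives (3,2) = 62.
Column 3: 48 + 24 + 40 + 32 + ? = 200, so (4,3) = 56.
Column 5 must total 200; the given cells sum to 154, so (3,5) = 46.
The remaining cell in row 3 is (3,1) = 200 − 166 = 34.
Row 4 must total 200; the given cells sum to 150, so (4,1) = 50.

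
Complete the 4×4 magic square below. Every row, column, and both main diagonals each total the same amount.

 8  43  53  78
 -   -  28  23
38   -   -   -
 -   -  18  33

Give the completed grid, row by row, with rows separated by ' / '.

Row 1 is already complete: 8 + 43 + 53 + 78 = 182, so that is the magic constant.
Column 3: 53 + 28 + 18 + ? = 182, so (3,3) = 83.
Using column 4: 78 + 23 + 33 + ? → (3,4) = 182 − 134 = 48.
The remaining cell in main diagonal is (2,2) = 182 − 124 = 58.
Row 2: 58 + 28 + 23 + ? = 182, so (2,1) = 73.
Row 3 must total 182; the given cells sum to 169, so (3,2) = 13.
The remaining cell in column 1 is (4,1) = 182 − 119 = 63.
Column 2 must total 182; the given cells sum to 114, so (4,2) = 68.

8 43 53 78 / 73 58 28 23 / 38 13 83 48 / 63 68 18 33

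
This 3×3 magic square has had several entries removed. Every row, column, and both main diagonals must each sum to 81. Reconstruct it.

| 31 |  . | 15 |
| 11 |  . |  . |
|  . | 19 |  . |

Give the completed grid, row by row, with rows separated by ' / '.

31 35 15 / 11 27 43 / 39 19 23

Row 1: 31 + 15 + ? = 81, so (1,2) = 35.
Using column 1: 31 + 11 + ? → (3,1) = 81 − 42 = 39.
Column 2 must total 81; the given cells sum to 54, so (2,2) = 27.
Main diagonal: 31 + 27 + ? = 81, so (3,3) = 23.
Row 2 must total 81; the given cells sum to 38, so (2,3) = 43.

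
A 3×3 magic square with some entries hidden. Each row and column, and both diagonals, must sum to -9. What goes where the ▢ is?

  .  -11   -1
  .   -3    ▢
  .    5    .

Row 1 needs -9; the known cells sum to -12, so (1,1) = 3.
Main diagonal: 3 + (-3) + ? = -9, so (3,3) = -9.
Anti-diagonal: -1 + (-3) + ? = -9, so (3,1) = -5.
Column 1 must total -9; the given cells sum to -2, so (2,1) = -7.
Column 3: -1 + (-9) + ? = -9, so (2,3) = 1.

1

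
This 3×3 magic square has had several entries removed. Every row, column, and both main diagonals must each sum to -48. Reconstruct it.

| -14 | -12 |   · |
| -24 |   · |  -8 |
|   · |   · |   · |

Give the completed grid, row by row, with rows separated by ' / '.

-14 -12 -22 / -24 -16 -8 / -10 -20 -18

The remaining cell in row 1 is (1,3) = -48 − (-26) = -22.
Using row 2: -24 + (-8) + ? → (2,2) = -48 − (-32) = -16.
Using column 1: -14 + (-24) + ? → (3,1) = -48 − (-38) = -10.
Column 2 must total -48; the given cells sum to -28, so (3,2) = -20.
Column 3 must total -48; the given cells sum to -30, so (3,3) = -18.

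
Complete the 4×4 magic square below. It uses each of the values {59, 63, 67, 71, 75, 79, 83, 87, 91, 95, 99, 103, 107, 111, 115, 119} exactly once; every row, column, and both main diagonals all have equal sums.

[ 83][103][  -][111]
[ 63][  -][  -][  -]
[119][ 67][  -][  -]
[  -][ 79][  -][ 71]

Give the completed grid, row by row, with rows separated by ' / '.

The 16 entries sum to 1424, so each line sums to 1424/4 = 356.
Row 1 needs 356; the known cells sum to 297, so (1,3) = 59.
Column 1 needs 356; the known cells sum to 265, so (4,1) = 91.
Column 2 needs 356; the known cells sum to 249, so (2,2) = 107.
From main diagonal, 356 − (83 + 107 + 71) gives (3,3) = 95.
Anti-diagonal: 111 + 67 + 91 + ? = 356, so (2,3) = 87.
Row 2 needs 356; the known cells sum to 257, so (2,4) = 99.
The remaining cell in row 3 is (3,4) = 356 − 281 = 75.
Row 4 needs 356; the known cells sum to 241, so (4,3) = 115.

83 103 59 111 / 63 107 87 99 / 119 67 95 75 / 91 79 115 71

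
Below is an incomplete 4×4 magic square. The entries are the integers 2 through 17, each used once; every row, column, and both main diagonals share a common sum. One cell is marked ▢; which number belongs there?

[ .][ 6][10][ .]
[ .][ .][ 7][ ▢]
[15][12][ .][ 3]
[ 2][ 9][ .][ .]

4

The entries are 2 through 17, which sum to 152, so each line sums to 152/4 = 38.
From row 3, 38 − (15 + 12 + 3) gives (3,3) = 8.
The remaining cell in column 2 is (2,2) = 38 − 27 = 11.
Using column 3: 10 + 7 + 8 + ? → (4,3) = 38 − 25 = 13.
Anti-diagonal needs 38; the known cells sum to 21, so (1,4) = 17.
Row 1 must total 38; the given cells sum to 33, so (1,1) = 5.
The remaining cell in row 4 is (4,4) = 38 − 24 = 14.
Using column 1: 5 + 15 + 2 + ? → (2,1) = 38 − 22 = 16.
Column 4 must total 38; the given cells sum to 34, so (2,4) = 4.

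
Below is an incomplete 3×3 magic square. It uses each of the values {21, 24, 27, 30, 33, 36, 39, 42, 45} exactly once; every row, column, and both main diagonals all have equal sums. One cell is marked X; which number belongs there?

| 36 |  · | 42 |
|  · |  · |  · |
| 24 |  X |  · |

The 9 entries sum to 297, so each line sums to 297/3 = 99.
The remaining cell in row 1 is (1,2) = 99 − 78 = 21.
Column 1 must total 99; the given cells sum to 60, so (2,1) = 39.
Anti-diagonal: 42 + 24 + ? = 99, so (2,2) = 33.
The remaining cell in row 2 is (2,3) = 99 − 72 = 27.
Column 2 needs 99; the known cells sum to 54, so (3,2) = 45.

45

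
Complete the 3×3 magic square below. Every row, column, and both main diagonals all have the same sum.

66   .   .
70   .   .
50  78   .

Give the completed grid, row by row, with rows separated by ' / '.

66 46 74 / 70 62 54 / 50 78 58

Column 1 is already complete: 66 + 70 + 50 = 186, so that is the magic constant.
The remaining cell in row 3 is (3,3) = 186 − 128 = 58.
The remaining cell in main diagonal is (2,2) = 186 − 124 = 62.
Anti-diagonal must total 186; the given cells sum to 112, so (1,3) = 74.
Row 1 needs 186; the known cells sum to 140, so (1,2) = 46.
Row 2 needs 186; the known cells sum to 132, so (2,3) = 54.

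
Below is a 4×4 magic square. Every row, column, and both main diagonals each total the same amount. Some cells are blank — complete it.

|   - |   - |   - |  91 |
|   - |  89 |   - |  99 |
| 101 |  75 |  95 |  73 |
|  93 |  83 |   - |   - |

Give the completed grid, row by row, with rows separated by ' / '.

79 97 77 91 / 71 89 85 99 / 101 75 95 73 / 93 83 87 81

Row 3 is already complete: 101 + 75 + 95 + 73 = 344, so that is the magic constant.
Using column 2: 89 + 75 + 83 + ? → (1,2) = 344 − 247 = 97.
Column 4 needs 344; the known cells sum to 263, so (4,4) = 81.
From main diagonal, 344 − (89 + 95 + 81) gives (1,1) = 79.
The remaining cell in anti-diagonal is (2,3) = 344 − 259 = 85.
Row 1 must total 344; the given cells sum to 267, so (1,3) = 77.
Row 2 must total 344; the given cells sum to 273, so (2,1) = 71.
Using row 4: 93 + 83 + 81 + ? → (4,3) = 344 − 257 = 87.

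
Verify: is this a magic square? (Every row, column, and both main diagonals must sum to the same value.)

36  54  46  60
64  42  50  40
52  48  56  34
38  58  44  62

No — column 1 sums to 190 but anti-diagonal sums to 196.

Row 1: 36 + 54 + 46 + 60 = 196.
Row 2: 64 + 42 + 50 + 40 = 196.
Row 3: 52 + 48 + 56 + 34 = 190.
Row 4: 38 + 58 + 44 + 62 = 202.
Column 1: 36 + 64 + 52 + 38 = 190.
Column 2: 54 + 42 + 48 + 58 = 202.
Column 3: 46 + 50 + 56 + 44 = 196.
Column 4: 60 + 40 + 34 + 62 = 196.
Main diagonal: 36 + 42 + 56 + 62 = 196.
Anti-diagonal: 60 + 50 + 48 + 38 = 196.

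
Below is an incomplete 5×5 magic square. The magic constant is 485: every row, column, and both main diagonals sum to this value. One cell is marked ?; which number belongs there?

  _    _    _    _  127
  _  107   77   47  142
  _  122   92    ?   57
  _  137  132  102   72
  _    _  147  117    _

62

From row 2, 485 − (107 + 77 + 47 + 142) gives (2,1) = 112.
Using row 4: 137 + 132 + 102 + 72 + ? → (4,1) = 485 − 443 = 42.
Column 3 needs 485; the known cells sum to 448, so (1,3) = 37.
The remaining cell in column 5 is (5,5) = 485 − 398 = 87.
Using main diagonal: 107 + 92 + 102 + 87 + ? → (1,1) = 485 − 388 = 97.
Anti-diagonal needs 485; the known cells sum to 403, so (5,1) = 82.
Row 5 needs 485; the known cells sum to 433, so (5,2) = 52.
From column 1, 485 − (97 + 112 + 42 + 82) gives (3,1) = 152.
The remaining cell in column 2 is (1,2) = 485 − 418 = 67.
Row 1 must total 485; the given cells sum to 328, so (1,4) = 157.
Row 3 must total 485; the given cells sum to 423, so (3,4) = 62.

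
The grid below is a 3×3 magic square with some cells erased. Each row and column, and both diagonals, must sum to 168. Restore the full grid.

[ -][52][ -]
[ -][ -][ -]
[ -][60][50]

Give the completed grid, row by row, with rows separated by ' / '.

62 52 54 / 48 56 64 / 58 60 50

Row 3 needs 168; the known cells sum to 110, so (3,1) = 58.
Column 2: 52 + 60 + ? = 168, so (2,2) = 56.
From main diagonal, 168 − (56 + 50) gives (1,1) = 62.
From anti-diagonal, 168 − (56 + 58) gives (1,3) = 54.
Column 1: 62 + 58 + ? = 168, so (2,1) = 48.
The remaining cell in column 3 is (2,3) = 168 − 104 = 64.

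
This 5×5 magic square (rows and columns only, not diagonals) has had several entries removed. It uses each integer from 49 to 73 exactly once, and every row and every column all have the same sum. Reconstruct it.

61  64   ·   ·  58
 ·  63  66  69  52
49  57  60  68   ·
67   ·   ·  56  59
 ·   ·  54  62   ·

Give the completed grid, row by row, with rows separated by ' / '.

61 64 72 50 58 / 55 63 66 69 52 / 49 57 60 68 71 / 67 70 53 56 59 / 73 51 54 62 65

The entries are 49 through 73, which sum to 1525, so each line sums to 1525/5 = 305.
The remaining cell in row 2 is (2,1) = 305 − 250 = 55.
Row 3: 49 + 57 + 60 + 68 + ? = 305, so (3,5) = 71.
From column 1, 305 − (61 + 55 + 49 + 67) gives (5,1) = 73.
The remaining cell in column 4 is (1,4) = 305 − 255 = 50.
Column 5 must total 305; the given cells sum to 240, so (5,5) = 65.
Row 1 must total 305; the given cells sum to 233, so (1,3) = 72.
Row 5: 73 + 54 + 62 + 65 + ? = 305, so (5,2) = 51.
The remaining cell in column 2 is (4,2) = 305 − 235 = 70.
Column 3: 72 + 66 + 60 + 54 + ? = 305, so (4,3) = 53.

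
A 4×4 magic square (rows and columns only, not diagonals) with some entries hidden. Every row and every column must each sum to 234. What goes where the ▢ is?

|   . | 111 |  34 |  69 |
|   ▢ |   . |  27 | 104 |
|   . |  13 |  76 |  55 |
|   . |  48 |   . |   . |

41

Using row 1: 111 + 34 + 69 + ? → (1,1) = 234 − 214 = 20.
Row 3 needs 234; the known cells sum to 144, so (3,1) = 90.
Using column 2: 111 + 13 + 48 + ? → (2,2) = 234 − 172 = 62.
Column 3 needs 234; the known cells sum to 137, so (4,3) = 97.
Using column 4: 69 + 104 + 55 + ? → (4,4) = 234 − 228 = 6.
The remaining cell in row 2 is (2,1) = 234 − 193 = 41.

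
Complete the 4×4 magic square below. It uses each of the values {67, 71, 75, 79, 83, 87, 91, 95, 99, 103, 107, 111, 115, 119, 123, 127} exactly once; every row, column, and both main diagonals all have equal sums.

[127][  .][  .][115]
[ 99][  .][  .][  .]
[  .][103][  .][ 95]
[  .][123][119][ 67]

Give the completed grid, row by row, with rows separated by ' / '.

127 75 71 115 / 99 87 91 111 / 83 103 107 95 / 79 123 119 67

The 16 entries sum to 1552, so each line sums to 1552/4 = 388.
Using row 4: 123 + 119 + 67 + ? → (4,1) = 388 − 309 = 79.
Using column 1: 127 + 99 + 79 + ? → (3,1) = 388 − 305 = 83.
Column 4 needs 388; the known cells sum to 277, so (2,4) = 111.
The remaining cell in anti-diagonal is (2,3) = 388 − 297 = 91.
Row 2 needs 388; the known cells sum to 301, so (2,2) = 87.
The remaining cell in row 3 is (3,3) = 388 − 281 = 107.
Using column 2: 87 + 103 + 123 + ? → (1,2) = 388 − 313 = 75.
Column 3 must total 388; the given cells sum to 317, so (1,3) = 71.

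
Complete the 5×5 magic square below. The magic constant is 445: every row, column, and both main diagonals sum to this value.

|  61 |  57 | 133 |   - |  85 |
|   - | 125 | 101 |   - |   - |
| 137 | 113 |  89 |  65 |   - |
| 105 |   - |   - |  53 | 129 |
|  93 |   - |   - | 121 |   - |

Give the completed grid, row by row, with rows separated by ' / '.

61 57 133 109 85 / 49 125 101 97 73 / 137 113 89 65 41 / 105 81 77 53 129 / 93 69 45 121 117

Row 1 needs 445; the known cells sum to 336, so (1,4) = 109.
Row 3 must total 445; the given cells sum to 404, so (3,5) = 41.
Column 1: 61 + 137 + 105 + 93 + ? = 445, so (2,1) = 49.
Using column 4: 109 + 65 + 53 + 121 + ? → (2,4) = 445 − 348 = 97.
Main diagonal needs 445; the known cells sum to 328, so (5,5) = 117.
From anti-diagonal, 445 − (85 + 97 + 89 + 93) gives (4,2) = 81.
Row 2 must total 445; the given cells sum to 372, so (2,5) = 73.
Using row 4: 105 + 81 + 53 + 129 + ? → (4,3) = 445 − 368 = 77.
Column 2 needs 445; the known cells sum to 376, so (5,2) = 69.
The remaining cell in column 3 is (5,3) = 445 − 400 = 45.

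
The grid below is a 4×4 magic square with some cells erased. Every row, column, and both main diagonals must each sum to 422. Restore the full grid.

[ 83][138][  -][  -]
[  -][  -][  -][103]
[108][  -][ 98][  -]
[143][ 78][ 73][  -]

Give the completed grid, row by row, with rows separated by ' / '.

83 138 133 68 / 88 113 118 103 / 108 93 98 123 / 143 78 73 128

Using row 4: 143 + 78 + 73 + ? → (4,4) = 422 − 294 = 128.
Column 1: 83 + 108 + 143 + ? = 422, so (2,1) = 88.
Main diagonal needs 422; the known cells sum to 309, so (2,2) = 113.
Row 2: 88 + 113 + 103 + ? = 422, so (2,3) = 118.
Using column 2: 138 + 113 + 78 + ? → (3,2) = 422 − 329 = 93.
Using column 3: 118 + 98 + 73 + ? → (1,3) = 422 − 289 = 133.
Using anti-diagonal: 118 + 93 + 143 + ? → (1,4) = 422 − 354 = 68.
The remaining cell in row 3 is (3,4) = 422 − 299 = 123.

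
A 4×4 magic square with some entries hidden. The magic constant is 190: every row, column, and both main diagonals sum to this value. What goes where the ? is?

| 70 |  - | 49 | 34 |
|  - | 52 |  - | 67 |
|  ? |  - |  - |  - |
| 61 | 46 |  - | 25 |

28

The remaining cell in row 1 is (1,2) = 190 − 153 = 37.
Row 4 needs 190; the known cells sum to 132, so (4,3) = 58.
Column 2 must total 190; the given cells sum to 135, so (3,2) = 55.
Column 4 must total 190; the given cells sum to 126, so (3,4) = 64.
From main diagonal, 190 − (70 + 52 + 25) gives (3,3) = 43.
Anti-diagonal: 34 + 55 + 61 + ? = 190, so (2,3) = 40.
The remaining cell in row 2 is (2,1) = 190 − 159 = 31.
Row 3 needs 190; the known cells sum to 162, so (3,1) = 28.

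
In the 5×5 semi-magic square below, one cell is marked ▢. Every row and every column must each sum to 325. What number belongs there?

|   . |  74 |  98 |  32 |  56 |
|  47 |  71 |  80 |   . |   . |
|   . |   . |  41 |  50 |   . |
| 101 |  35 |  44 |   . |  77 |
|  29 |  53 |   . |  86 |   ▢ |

95

From row 1, 325 − (74 + 98 + 32 + 56) gives (1,1) = 65.
From row 4, 325 − (101 + 35 + 44 + 77) gives (4,4) = 68.
From column 1, 325 − (65 + 47 + 101 + 29) gives (3,1) = 83.
Column 2 must total 325; the given cells sum to 233, so (3,2) = 92.
Column 3: 98 + 80 + 41 + 44 + ? = 325, so (5,3) = 62.
The remaining cell in column 4 is (2,4) = 325 − 236 = 89.
The remaining cell in row 2 is (2,5) = 325 − 287 = 38.
From row 3, 325 − (83 + 92 + 41 + 50) gives (3,5) = 59.
Row 5 must total 325; the given cells sum to 230, so (5,5) = 95.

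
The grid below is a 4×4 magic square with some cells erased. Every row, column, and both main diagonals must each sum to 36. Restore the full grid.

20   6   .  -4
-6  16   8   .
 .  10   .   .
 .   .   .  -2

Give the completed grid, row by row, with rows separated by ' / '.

Row 1: 20 + 6 + (-4) + ? = 36, so (1,3) = 14.
From row 2, 36 − (-6 + 16 + 8) gives (2,4) = 18.
Column 2 must total 36; the given cells sum to 32, so (4,2) = 4.
Column 4 must total 36; the given cells sum to 12, so (3,4) = 24.
Using main diagonal: 20 + 16 + (-2) + ? → (3,3) = 36 − 34 = 2.
Using anti-diagonal: -4 + 8 + 10 + ? → (4,1) = 36 − 14 = 22.
Row 3 must total 36; the given cells sum to 36, so (3,1) = 0.
Row 4: 22 + 4 + (-2) + ? = 36, so (4,3) = 12.

20 6 14 -4 / -6 16 8 18 / 0 10 2 24 / 22 4 12 -2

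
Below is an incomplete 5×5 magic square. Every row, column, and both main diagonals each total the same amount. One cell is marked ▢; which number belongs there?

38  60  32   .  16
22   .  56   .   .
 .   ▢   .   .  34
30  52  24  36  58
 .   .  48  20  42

Row 4 is complete and sums to 200; that is the magic constant.
Row 1 needs 200; the known cells sum to 146, so (1,4) = 54.
From column 3, 200 − (32 + 56 + 24 + 48) gives (3,3) = 40.
Column 5 needs 200; the known cells sum to 150, so (2,5) = 50.
Main diagonal needs 200; the known cells sum to 156, so (2,2) = 44.
Row 2 must total 200; the given cells sum to 172, so (2,4) = 28.
Column 4 must total 200; the given cells sum to 138, so (3,4) = 62.
From anti-diagonal, 200 − (16 + 28 + 40 + 52) gives (5,1) = 64.
The remaining cell in row 5 is (5,2) = 200 − 174 = 26.
Using column 1: 38 + 22 + 30 + 64 + ? → (3,1) = 200 − 154 = 46.
Column 2 must total 200; the given cells sum to 182, so (3,2) = 18.

18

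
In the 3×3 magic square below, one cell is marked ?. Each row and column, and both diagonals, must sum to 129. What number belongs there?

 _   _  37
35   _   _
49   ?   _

Column 1 must total 129; the given cells sum to 84, so (1,1) = 45.
Anti-diagonal must total 129; the given cells sum to 86, so (2,2) = 43.
Using row 1: 45 + 37 + ? → (1,2) = 129 − 82 = 47.
The remaining cell in row 2 is (2,3) = 129 − 78 = 51.
Column 2 must total 129; the given cells sum to 90, so (3,2) = 39.

39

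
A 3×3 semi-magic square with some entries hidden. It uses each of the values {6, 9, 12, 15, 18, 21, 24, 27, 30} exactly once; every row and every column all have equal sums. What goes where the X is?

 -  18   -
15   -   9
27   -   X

21

The 9 entries sum to 162, so each line sums to 162/3 = 54.
Row 2 must total 54; the given cells sum to 24, so (2,2) = 30.
Column 1 needs 54; the known cells sum to 42, so (1,1) = 12.
Column 2 must total 54; the given cells sum to 48, so (3,2) = 6.
Row 1: 12 + 18 + ? = 54, so (1,3) = 24.
Row 3 needs 54; the known cells sum to 33, so (3,3) = 21.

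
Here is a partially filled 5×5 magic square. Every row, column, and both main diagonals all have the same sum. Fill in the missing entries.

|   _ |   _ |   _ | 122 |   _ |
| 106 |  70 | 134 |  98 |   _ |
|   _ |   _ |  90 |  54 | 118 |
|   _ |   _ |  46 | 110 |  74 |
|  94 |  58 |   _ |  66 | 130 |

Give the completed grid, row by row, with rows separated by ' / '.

Column 4 is already complete: 122 + 98 + 54 + 110 + 66 = 450, so that is the magic constant.
The remaining cell in row 2 is (2,5) = 450 − 408 = 42.
The remaining cell in row 5 is (5,3) = 450 − 348 = 102.
The remaining cell in column 3 is (1,3) = 450 − 372 = 78.
The remaining cell in column 5 is (1,5) = 450 − 364 = 86.
From main diagonal, 450 − (70 + 90 + 110 + 130) gives (1,1) = 50.
The remaining cell in anti-diagonal is (4,2) = 450 − 368 = 82.
Row 1: 50 + 78 + 122 + 86 + ? = 450, so (1,2) = 114.
Row 4 needs 450; the known cells sum to 312, so (4,1) = 138.
Using column 1: 50 + 106 + 138 + 94 + ? → (3,1) = 450 − 388 = 62.
The remaining cell in column 2 is (3,2) = 450 − 324 = 126.

50 114 78 122 86 / 106 70 134 98 42 / 62 126 90 54 118 / 138 82 46 110 74 / 94 58 102 66 130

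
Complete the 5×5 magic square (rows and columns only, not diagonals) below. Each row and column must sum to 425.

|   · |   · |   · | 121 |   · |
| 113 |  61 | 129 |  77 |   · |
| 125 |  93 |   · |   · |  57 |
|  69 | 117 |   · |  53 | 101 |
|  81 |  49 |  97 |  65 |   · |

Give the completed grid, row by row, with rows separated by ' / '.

The remaining cell in row 2 is (2,5) = 425 − 380 = 45.
Row 4 must total 425; the given cells sum to 340, so (4,3) = 85.
From row 5, 425 − (81 + 49 + 97 + 65) gives (5,5) = 133.
Column 1 needs 425; the known cells sum to 388, so (1,1) = 37.
From column 2, 425 − (61 + 93 + 117 + 49) gives (1,2) = 105.
Column 4: 121 + 77 + 53 + 65 + ? = 425, so (3,4) = 109.
Using column 5: 45 + 57 + 101 + 133 + ? → (1,5) = 425 − 336 = 89.
Row 1 must total 425; the given cells sum to 352, so (1,3) = 73.
Row 3: 125 + 93 + 109 + 57 + ? = 425, so (3,3) = 41.

37 105 73 121 89 / 113 61 129 77 45 / 125 93 41 109 57 / 69 117 85 53 101 / 81 49 97 65 133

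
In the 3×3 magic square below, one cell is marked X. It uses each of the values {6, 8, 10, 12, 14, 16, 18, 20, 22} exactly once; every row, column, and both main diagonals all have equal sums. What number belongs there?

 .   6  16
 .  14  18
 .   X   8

22

The 9 entries sum to 126, so each line sums to 126/3 = 42.
Row 1 needs 42; the known cells sum to 22, so (1,1) = 20.
Row 2 must total 42; the given cells sum to 32, so (2,1) = 10.
Column 1 must total 42; the given cells sum to 30, so (3,1) = 12.
The remaining cell in column 2 is (3,2) = 42 − 20 = 22.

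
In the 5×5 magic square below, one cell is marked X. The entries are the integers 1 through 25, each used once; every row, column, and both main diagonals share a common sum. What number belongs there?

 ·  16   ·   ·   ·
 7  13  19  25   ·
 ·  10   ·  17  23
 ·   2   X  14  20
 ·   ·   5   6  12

The entries are 1 through 25, which sum to 325, so each line sums to 325/5 = 65.
Row 2 needs 65; the known cells sum to 64, so (2,5) = 1.
Column 2 must total 65; the given cells sum to 41, so (5,2) = 24.
Column 4: 25 + 17 + 14 + 6 + ? = 65, so (1,4) = 3.
Column 5 needs 65; the known cells sum to 56, so (1,5) = 9.
From row 5, 65 − (24 + 5 + 6 + 12) gives (5,1) = 18.
Anti-diagonal must total 65; the given cells sum to 54, so (3,3) = 11.
Row 3 must total 65; the given cells sum to 61, so (3,1) = 4.
Main diagonal needs 65; the known cells sum to 50, so (1,1) = 15.
Using row 1: 15 + 16 + 3 + 9 + ? → (1,3) = 65 − 43 = 22.
Using column 1: 15 + 7 + 4 + 18 + ? → (4,1) = 65 − 44 = 21.
The remaining cell in column 3 is (4,3) = 65 − 57 = 8.

8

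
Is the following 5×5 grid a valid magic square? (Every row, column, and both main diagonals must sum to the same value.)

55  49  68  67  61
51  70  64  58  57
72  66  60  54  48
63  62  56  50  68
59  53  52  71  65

Row 1: 55 + 49 + 68 + 67 + 61 = 300.
Row 2: 51 + 70 + 64 + 58 + 57 = 300.
Row 3: 72 + 66 + 60 + 54 + 48 = 300.
Row 4: 63 + 62 + 56 + 50 + 68 = 299.
Row 5: 59 + 53 + 52 + 71 + 65 = 300.
Column 1: 55 + 51 + 72 + 63 + 59 = 300.
Column 2: 49 + 70 + 66 + 62 + 53 = 300.
Column 3: 68 + 64 + 60 + 56 + 52 = 300.
Column 4: 67 + 58 + 54 + 50 + 71 = 300.
Column 5: 61 + 57 + 48 + 68 + 65 = 299.
Main diagonal: 55 + 70 + 60 + 50 + 65 = 300.
Anti-diagonal: 61 + 58 + 60 + 62 + 59 = 300.

No — row 2 sums to 300 but column 5 sums to 299.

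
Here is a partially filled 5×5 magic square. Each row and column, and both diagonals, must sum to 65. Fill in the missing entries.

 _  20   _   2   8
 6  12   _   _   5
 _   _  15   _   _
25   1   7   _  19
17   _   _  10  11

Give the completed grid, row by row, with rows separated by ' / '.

14 20 21 2 8 / 6 12 18 24 5 / 3 9 15 16 22 / 25 1 7 13 19 / 17 23 4 10 11

Row 4: 25 + 1 + 7 + 19 + ? = 65, so (4,4) = 13.
From column 5, 65 − (8 + 5 + 19 + 11) gives (3,5) = 22.
Main diagonal must total 65; the given cells sum to 51, so (1,1) = 14.
Anti-diagonal: 8 + 15 + 1 + 17 + ? = 65, so (2,4) = 24.
From row 1, 65 − (14 + 20 + 2 + 8) gives (1,3) = 21.
Row 2 must total 65; the given cells sum to 47, so (2,3) = 18.
Column 1: 14 + 6 + 25 + 17 + ? = 65, so (3,1) = 3.
Column 3 needs 65; the known cells sum to 61, so (5,3) = 4.
Using column 4: 2 + 24 + 13 + 10 + ? → (3,4) = 65 − 49 = 16.
Row 3: 3 + 15 + 16 + 22 + ? = 65, so (3,2) = 9.
Row 5: 17 + 4 + 10 + 11 + ? = 65, so (5,2) = 23.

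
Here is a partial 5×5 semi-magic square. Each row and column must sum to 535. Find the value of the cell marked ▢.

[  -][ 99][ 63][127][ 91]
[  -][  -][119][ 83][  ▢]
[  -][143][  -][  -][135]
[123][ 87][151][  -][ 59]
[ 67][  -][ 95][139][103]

147

Using row 1: 99 + 63 + 127 + 91 + ? → (1,1) = 535 − 380 = 155.
From row 4, 535 − (123 + 87 + 151 + 59) gives (4,4) = 115.
The remaining cell in row 5 is (5,2) = 535 − 404 = 131.
Column 2: 99 + 143 + 87 + 131 + ? = 535, so (2,2) = 75.
Column 3: 63 + 119 + 151 + 95 + ? = 535, so (3,3) = 107.
Using column 4: 127 + 83 + 115 + 139 + ? → (3,4) = 535 − 464 = 71.
Column 5: 91 + 135 + 59 + 103 + ? = 535, so (2,5) = 147.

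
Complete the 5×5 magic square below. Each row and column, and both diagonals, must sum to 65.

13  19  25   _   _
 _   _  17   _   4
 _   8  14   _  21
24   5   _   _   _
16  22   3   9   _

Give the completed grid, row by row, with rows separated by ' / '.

Row 5: 16 + 22 + 3 + 9 + ? = 65, so (5,5) = 15.
Column 2 must total 65; the given cells sum to 54, so (2,2) = 11.
Column 3 needs 65; the known cells sum to 59, so (4,3) = 6.
Main diagonal needs 65; the known cells sum to 53, so (4,4) = 12.
The remaining cell in row 4 is (4,5) = 65 − 47 = 18.
From column 5, 65 − (4 + 21 + 18 + 15) gives (1,5) = 7.
Anti-diagonal must total 65; the given cells sum to 42, so (2,4) = 23.
Using row 1: 13 + 19 + 25 + 7 + ? → (1,4) = 65 − 64 = 1.
Row 2 needs 65; the known cells sum to 55, so (2,1) = 10.
Column 1 needs 65; the known cells sum to 63, so (3,1) = 2.
From column 4, 65 − (1 + 23 + 12 + 9) gives (3,4) = 20.

13 19 25 1 7 / 10 11 17 23 4 / 2 8 14 20 21 / 24 5 6 12 18 / 16 22 3 9 15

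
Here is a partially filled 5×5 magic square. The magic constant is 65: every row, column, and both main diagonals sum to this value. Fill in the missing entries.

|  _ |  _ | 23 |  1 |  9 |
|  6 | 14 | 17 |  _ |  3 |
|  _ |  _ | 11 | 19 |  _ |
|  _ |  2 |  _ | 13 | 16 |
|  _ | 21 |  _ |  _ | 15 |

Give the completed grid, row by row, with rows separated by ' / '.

Using row 2: 6 + 14 + 17 + 3 + ? → (2,4) = 65 − 40 = 25.
From column 4, 65 − (1 + 25 + 19 + 13) gives (5,4) = 7.
Column 5 must total 65; the given cells sum to 43, so (3,5) = 22.
From main diagonal, 65 − (14 + 11 + 13 + 15) gives (1,1) = 12.
The remaining cell in anti-diagonal is (5,1) = 65 − 47 = 18.
Row 1: 12 + 23 + 1 + 9 + ? = 65, so (1,2) = 20.
Using row 5: 18 + 21 + 7 + 15 + ? → (5,3) = 65 − 61 = 4.
The remaining cell in column 2 is (3,2) = 65 − 57 = 8.
The remaining cell in column 3 is (4,3) = 65 − 55 = 10.
From row 3, 65 − (8 + 11 + 19 + 22) gives (3,1) = 5.
Row 4: 2 + 10 + 13 + 16 + ? = 65, so (4,1) = 24.

12 20 23 1 9 / 6 14 17 25 3 / 5 8 11 19 22 / 24 2 10 13 16 / 18 21 4 7 15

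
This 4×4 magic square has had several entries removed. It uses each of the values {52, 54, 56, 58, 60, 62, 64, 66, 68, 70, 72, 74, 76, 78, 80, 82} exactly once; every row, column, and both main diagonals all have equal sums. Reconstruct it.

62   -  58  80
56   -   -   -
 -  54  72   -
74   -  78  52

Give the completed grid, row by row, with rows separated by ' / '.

The 16 entries sum to 1072, so each line sums to 1072/4 = 268.
Row 1 needs 268; the known cells sum to 200, so (1,2) = 68.
From row 4, 268 − (74 + 78 + 52) gives (4,2) = 64.
Using column 1: 62 + 56 + 74 + ? → (3,1) = 268 − 192 = 76.
Using column 2: 68 + 54 + 64 + ? → (2,2) = 268 − 186 = 82.
Column 3 needs 268; the known cells sum to 208, so (2,3) = 60.
From row 2, 268 − (56 + 82 + 60) gives (2,4) = 70.
From row 3, 268 − (76 + 54 + 72) gives (3,4) = 66.

62 68 58 80 / 56 82 60 70 / 76 54 72 66 / 74 64 78 52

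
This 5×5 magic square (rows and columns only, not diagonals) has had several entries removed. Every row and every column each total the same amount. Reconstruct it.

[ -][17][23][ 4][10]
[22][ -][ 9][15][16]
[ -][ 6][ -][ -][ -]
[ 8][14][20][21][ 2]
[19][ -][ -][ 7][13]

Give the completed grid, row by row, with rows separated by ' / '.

Row 4 is already complete: 8 + 14 + 20 + 21 + 2 = 65, so that is the magic constant.
Using row 1: 17 + 23 + 4 + 10 + ? → (1,1) = 65 − 54 = 11.
Row 2 must total 65; the given cells sum to 62, so (2,2) = 3.
Using column 1: 11 + 22 + 8 + 19 + ? → (3,1) = 65 − 60 = 5.
Column 2 needs 65; the known cells sum to 40, so (5,2) = 25.
Column 4 must total 65; the given cells sum to 47, so (3,4) = 18.
Column 5 needs 65; the known cells sum to 41, so (3,5) = 24.
Row 3: 5 + 6 + 18 + 24 + ? = 65, so (3,3) = 12.
Row 5: 19 + 25 + 7 + 13 + ? = 65, so (5,3) = 1.

11 17 23 4 10 / 22 3 9 15 16 / 5 6 12 18 24 / 8 14 20 21 2 / 19 25 1 7 13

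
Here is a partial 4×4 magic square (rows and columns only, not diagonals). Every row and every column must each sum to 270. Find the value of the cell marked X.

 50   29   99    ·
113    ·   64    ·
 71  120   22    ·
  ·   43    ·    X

Row 1 must total 270; the given cells sum to 178, so (1,4) = 92.
From row 3, 270 − (71 + 120 + 22) gives (3,4) = 57.
Column 1: 50 + 113 + 71 + ? = 270, so (4,1) = 36.
Column 2 must total 270; the given cells sum to 192, so (2,2) = 78.
Using column 3: 99 + 64 + 22 + ? → (4,3) = 270 − 185 = 85.
Row 2: 113 + 78 + 64 + ? = 270, so (2,4) = 15.
Row 4: 36 + 43 + 85 + ? = 270, so (4,4) = 106.

106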